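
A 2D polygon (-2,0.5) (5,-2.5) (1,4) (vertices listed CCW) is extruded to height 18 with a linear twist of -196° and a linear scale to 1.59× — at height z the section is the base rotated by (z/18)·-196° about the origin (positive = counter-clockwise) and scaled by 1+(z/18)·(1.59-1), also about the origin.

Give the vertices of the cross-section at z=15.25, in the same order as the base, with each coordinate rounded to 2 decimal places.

Cross-section at z=15.25: (3.09,0.00) (-8.18,1.83) (-0.01,-6.18)

t = z/height = 15.25/18 = 0.847222
s = 1 + (scale-1)·z/height = 1 + (1.59-1)·15.25/18 = 1.499861
θ = twist·z/height = -196°·15.25/18 = -166.0556° = -2.898216 rad
cos θ = -0.970530, sin θ = -0.240981 (intermediates below are computed at full precision and shown rounded to 5 d.p.)
v1: (-2,0.5) → rotate → (2.06155,-0.00330) → ×s → (3.09204,-0.00495) → (3.09,0.00)
v2: (5,-2.5) → rotate → (-5.45510,1.22142) → ×s → (-8.18189,1.83196) → (-8.18,1.83)
v3: (1,4) → rotate → (-0.00661,-4.12310) → ×s → (-0.00991,-6.18408) → (-0.01,-6.18)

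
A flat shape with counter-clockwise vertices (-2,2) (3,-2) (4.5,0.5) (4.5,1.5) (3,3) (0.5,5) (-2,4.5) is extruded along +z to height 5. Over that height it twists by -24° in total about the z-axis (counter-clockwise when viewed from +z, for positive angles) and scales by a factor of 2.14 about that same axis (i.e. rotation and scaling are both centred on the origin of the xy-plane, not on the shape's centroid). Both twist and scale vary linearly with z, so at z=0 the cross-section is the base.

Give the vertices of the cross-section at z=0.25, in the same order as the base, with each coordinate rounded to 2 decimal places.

t = z/height = 0.25/5 = 0.05
s = 1 + (scale-1)·z/height = 1 + (2.14-1)·0.25/5 = 1.057000
θ = twist·z/height = -24°·0.25/5 = -1.2000° = -0.020944 rad
cos θ = 0.999781, sin θ = -0.020942 (intermediates below are computed at full precision and shown rounded to 5 d.p.)
v1: (-2,2) → rotate → (-1.95768,2.04145) → ×s → (-2.06926,2.15781) → (-2.07,2.16)
v2: (3,-2) → rotate → (2.95746,-2.06239) → ×s → (3.12603,-2.17994) → (3.13,-2.18)
v3: (4.5,0.5) → rotate → (4.50948,0.40565) → ×s → (4.76652,0.42877) → (4.77,0.43)
v4: (4.5,1.5) → rotate → (4.53043,1.40543) → ×s → (4.78866,1.48554) → (4.79,1.49)
v5: (3,3) → rotate → (3.06217,2.93651) → ×s → (3.23671,3.10390) → (3.24,3.10)
v6: (0.5,5) → rotate → (0.60460,4.98843) → ×s → (0.63906,5.27277) → (0.64,5.27)
v7: (-2,4.5) → rotate → (-1.90532,4.54090) → ×s → (-2.01392,4.79973) → (-2.01,4.80)

Cross-section at z=0.25: (-2.07,2.16) (3.13,-2.18) (4.77,0.43) (4.79,1.49) (3.24,3.10) (0.64,5.27) (-2.01,4.80)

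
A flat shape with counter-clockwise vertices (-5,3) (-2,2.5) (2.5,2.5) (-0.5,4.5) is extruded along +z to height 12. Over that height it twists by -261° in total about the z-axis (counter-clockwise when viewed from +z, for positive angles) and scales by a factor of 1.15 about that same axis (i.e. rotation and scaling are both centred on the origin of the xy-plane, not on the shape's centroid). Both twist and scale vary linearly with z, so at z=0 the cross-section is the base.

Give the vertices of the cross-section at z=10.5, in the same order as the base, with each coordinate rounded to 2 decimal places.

Cross-section at z=10.5: (1.22,-6.48) (-0.61,-3.57) (-3.99,0.24) (-3.43,-3.80)

t = z/height = 10.5/12 = 0.875
s = 1 + (scale-1)·z/height = 1 + (1.15-1)·10.5/12 = 1.131250
θ = twist·z/height = -261°·10.5/12 = -228.3750° = -3.985896 rad
cos θ = -0.664252, sin θ = 0.747508 (intermediates below are computed at full precision and shown rounded to 5 d.p.)
v1: (-5,3) → rotate → (1.07874,-5.73030) → ×s → (1.22032,-6.48240) → (1.22,-6.48)
v2: (-2,2.5) → rotate → (-0.54027,-3.15565) → ×s → (-0.61118,-3.56983) → (-0.61,-3.57)
v3: (2.5,2.5) → rotate → (-3.52940,0.20814) → ×s → (-3.99264,0.23546) → (-3.99,0.24)
v4: (-0.5,4.5) → rotate → (-3.03166,-3.36289) → ×s → (-3.42957,-3.80427) → (-3.43,-3.80)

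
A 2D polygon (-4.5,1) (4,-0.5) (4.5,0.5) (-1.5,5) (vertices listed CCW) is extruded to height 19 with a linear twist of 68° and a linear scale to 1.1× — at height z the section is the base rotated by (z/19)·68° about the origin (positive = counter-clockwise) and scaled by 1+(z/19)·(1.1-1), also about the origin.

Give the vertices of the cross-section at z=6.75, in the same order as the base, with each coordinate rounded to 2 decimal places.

Cross-section at z=6.75: (-4.68,-0.96) (3.99,1.22) (4.04,2.38) (-3.54,4.09)

t = z/height = 6.75/19 = 0.355263
s = 1 + (scale-1)·z/height = 1 + (1.1-1)·6.75/19 = 1.035526
θ = twist·z/height = 68°·6.75/19 = 24.1579° = 0.421635 rad
cos θ = 0.912421, sin θ = 0.409253 (intermediates below are computed at full precision and shown rounded to 5 d.p.)
v1: (-4.5,1) → rotate → (-4.51515,-0.92922) → ×s → (-4.67555,-0.96223) → (-4.68,-0.96)
v2: (4,-0.5) → rotate → (3.85431,1.18080) → ×s → (3.99124,1.22275) → (3.99,1.22)
v3: (4.5,0.5) → rotate → (3.90127,2.29785) → ×s → (4.03987,2.37948) → (4.04,2.38)
v4: (-1.5,5) → rotate → (-3.41489,3.94823) → ×s → (-3.53621,4.08849) → (-3.54,4.09)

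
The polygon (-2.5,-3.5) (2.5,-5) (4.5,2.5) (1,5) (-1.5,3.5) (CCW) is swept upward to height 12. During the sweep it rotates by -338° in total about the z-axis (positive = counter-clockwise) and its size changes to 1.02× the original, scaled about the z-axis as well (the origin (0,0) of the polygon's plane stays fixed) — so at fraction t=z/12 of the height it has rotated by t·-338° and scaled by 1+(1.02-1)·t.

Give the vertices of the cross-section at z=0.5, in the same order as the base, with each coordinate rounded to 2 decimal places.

t = z/height = 0.5/12 = 0.0416667
s = 1 + (scale-1)·z/height = 1 + (1.02-1)·0.5/12 = 1.000833
θ = twist·z/height = -338°·0.5/12 = -14.0833° = -0.245801 rad
cos θ = 0.969943, sin θ = -0.243333 (intermediates below are computed at full precision and shown rounded to 5 d.p.)
v1: (-2.5,-3.5) → rotate → (-3.27652,-2.78647) → ×s → (-3.27925,-2.78879) → (-3.28,-2.79)
v2: (2.5,-5) → rotate → (1.20819,-5.45805) → ×s → (1.20920,-5.46259) → (1.21,-5.46)
v3: (4.5,2.5) → rotate → (4.97307,1.32986) → ×s → (4.97722,1.33097) → (4.98,1.33)
v4: (1,5) → rotate → (2.18661,4.60638) → ×s → (2.18843,4.61022) → (2.19,4.61)
v5: (-1.5,3.5) → rotate → (-0.60325,3.75980) → ×s → (-0.60375,3.76293) → (-0.60,3.76)

Cross-section at z=0.5: (-3.28,-2.79) (1.21,-5.46) (4.98,1.33) (2.19,4.61) (-0.60,3.76)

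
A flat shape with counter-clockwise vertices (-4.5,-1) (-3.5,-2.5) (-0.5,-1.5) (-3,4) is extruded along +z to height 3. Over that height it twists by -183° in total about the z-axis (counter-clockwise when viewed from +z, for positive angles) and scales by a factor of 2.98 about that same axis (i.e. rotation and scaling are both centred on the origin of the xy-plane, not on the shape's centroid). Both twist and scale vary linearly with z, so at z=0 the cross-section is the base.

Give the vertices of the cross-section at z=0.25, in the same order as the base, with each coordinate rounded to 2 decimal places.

t = z/height = 0.25/3 = 0.0833333
s = 1 + (scale-1)·z/height = 1 + (2.98-1)·0.25/3 = 1.165000
θ = twist·z/height = -183°·0.25/3 = -15.2500° = -0.266163 rad
cos θ = 0.964787, sin θ = -0.263031 (intermediates below are computed at full precision and shown rounded to 5 d.p.)
v1: (-4.5,-1) → rotate → (-4.60457,0.21885) → ×s → (-5.36433,0.25496) → (-5.36,0.25)
v2: (-3.5,-2.5) → rotate → (-4.03433,-1.49136) → ×s → (-4.70000,-1.73743) → (-4.70,-1.74)
v3: (-0.5,-1.5) → rotate → (-0.87694,-1.31567) → ×s → (-1.02164,-1.53275) → (-1.02,-1.53)
v4: (-3,4) → rotate → (-1.84224,4.64824) → ×s → (-2.14621,5.41520) → (-2.15,5.42)

Cross-section at z=0.25: (-5.36,0.25) (-4.70,-1.74) (-1.02,-1.53) (-2.15,5.42)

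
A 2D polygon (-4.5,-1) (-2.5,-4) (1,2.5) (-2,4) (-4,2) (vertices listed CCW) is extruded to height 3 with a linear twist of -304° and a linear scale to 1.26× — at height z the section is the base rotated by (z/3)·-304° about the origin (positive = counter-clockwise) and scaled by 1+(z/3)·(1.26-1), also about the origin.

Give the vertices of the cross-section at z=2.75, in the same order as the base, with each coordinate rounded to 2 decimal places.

Cross-section at z=2.75: (0.38,-5.70) (4.43,-3.81) (-2.87,1.69) (-5.27,-1.70) (-3.19,-4.52)

t = z/height = 2.75/3 = 0.916667
s = 1 + (scale-1)·z/height = 1 + (1.26-1)·2.75/3 = 1.238333
θ = twist·z/height = -304°·2.75/3 = -278.6667° = -4.863651 rad
cos θ = 0.150686, sin θ = 0.988582 (intermediates below are computed at full precision and shown rounded to 5 d.p.)
v1: (-4.5,-1) → rotate → (0.31050,-4.59930) → ×s → (0.38450,-5.69547) → (0.38,-5.70)
v2: (-2.5,-4) → rotate → (3.57761,-3.07420) → ×s → (4.43028,-3.80688) → (4.43,-3.81)
v3: (1,2.5) → rotate → (-2.32077,1.36530) → ×s → (-2.87389,1.69069) → (-2.87,1.69)
v4: (-2,4) → rotate → (-4.25570,-1.37442) → ×s → (-5.26997,-1.70199) → (-5.27,-1.70)
v5: (-4,2) → rotate → (-2.57991,-3.65296) → ×s → (-3.19478,-4.52358) → (-3.19,-4.52)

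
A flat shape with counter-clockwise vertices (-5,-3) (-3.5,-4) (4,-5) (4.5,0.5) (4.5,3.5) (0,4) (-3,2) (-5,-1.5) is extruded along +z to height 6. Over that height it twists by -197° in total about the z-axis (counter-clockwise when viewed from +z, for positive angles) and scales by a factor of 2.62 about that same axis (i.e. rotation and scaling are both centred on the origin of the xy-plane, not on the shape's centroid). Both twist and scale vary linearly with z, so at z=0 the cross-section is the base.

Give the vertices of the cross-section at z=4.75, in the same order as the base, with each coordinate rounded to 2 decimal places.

Cross-section at z=4.75: (7.63,10.90) (3.58,11.59) (-12.99,6.70) (-8.92,-5.23) (-6.13,-11.48) (3.72,-8.34) (8.11,-1.38) (9.03,7.78)

t = z/height = 4.75/6 = 0.791667
s = 1 + (scale-1)·z/height = 1 + (2.62-1)·4.75/6 = 2.282500
θ = twist·z/height = -197°·4.75/6 = -155.9583° = -2.721986 rad
cos θ = -0.913249, sin θ = -0.407401 (intermediates below are computed at full precision and shown rounded to 5 d.p.)
v1: (-5,-3) → rotate → (3.34404,4.77675) → ×s → (7.63278,10.90294) → (7.63,10.90)
v2: (-3.5,-4) → rotate → (1.56677,5.07890) → ×s → (3.57615,11.59259) → (3.58,11.59)
v3: (4,-5) → rotate → (-5.69000,2.93664) → ×s → (-12.98743,6.70289) → (-12.99,6.70)
v4: (4.5,0.5) → rotate → (-3.90592,-2.28993) → ×s → (-8.91527,-5.22676) → (-8.92,-5.23)
v5: (4.5,3.5) → rotate → (-2.68372,-5.02968) → ×s → (-6.12559,-11.48024) → (-6.13,-11.48)
v6: (0,4) → rotate → (1.62960,-3.65300) → ×s → (3.71957,-8.33797) → (3.72,-8.34)
v7: (-3,2) → rotate → (3.55455,-0.60430) → ×s → (8.11326,-1.37931) → (8.11,-1.38)
v8: (-5,-1.5) → rotate → (3.95515,3.40688) → ×s → (9.02762,7.77620) → (9.03,7.78)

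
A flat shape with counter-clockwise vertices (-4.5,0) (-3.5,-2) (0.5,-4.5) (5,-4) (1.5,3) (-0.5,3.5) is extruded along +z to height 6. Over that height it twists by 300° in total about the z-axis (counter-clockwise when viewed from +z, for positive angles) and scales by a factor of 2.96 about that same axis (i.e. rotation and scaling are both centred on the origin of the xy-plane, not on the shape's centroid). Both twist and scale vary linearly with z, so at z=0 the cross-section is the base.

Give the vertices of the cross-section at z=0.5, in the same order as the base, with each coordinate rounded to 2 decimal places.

Cross-section at z=0.5: (-4.74,-2.21) (-2.71,-3.83) (2.74,-4.50) (7.24,-1.76) (0.11,3.90) (-2.25,3.44)

t = z/height = 0.5/6 = 0.0833333
s = 1 + (scale-1)·z/height = 1 + (2.96-1)·0.5/6 = 1.163333
θ = twist·z/height = 300°·0.5/6 = 25.0000° = 0.436332 rad
cos θ = 0.906308, sin θ = 0.422618 (intermediates below are computed at full precision and shown rounded to 5 d.p.)
v1: (-4.5,0) → rotate → (-4.07839,-1.90178) → ×s → (-4.74452,-2.21241) → (-4.74,-2.21)
v2: (-3.5,-2) → rotate → (-2.32684,-3.29178) → ×s → (-2.70689,-3.82944) → (-2.71,-3.83)
v3: (0.5,-4.5) → rotate → (2.35494,-3.86708) → ×s → (2.73958,-4.49870) → (2.74,-4.50)
v4: (5,-4) → rotate → (6.22201,-1.51214) → ×s → (7.23827,-1.75912) → (7.24,-1.76)
v5: (1.5,3) → rotate → (0.09161,3.35285) → ×s → (0.10657,3.90048) → (0.11,3.90)
v6: (-0.5,3.5) → rotate → (-1.93232,2.96077) → ×s → (-2.24793,3.44436) → (-2.25,3.44)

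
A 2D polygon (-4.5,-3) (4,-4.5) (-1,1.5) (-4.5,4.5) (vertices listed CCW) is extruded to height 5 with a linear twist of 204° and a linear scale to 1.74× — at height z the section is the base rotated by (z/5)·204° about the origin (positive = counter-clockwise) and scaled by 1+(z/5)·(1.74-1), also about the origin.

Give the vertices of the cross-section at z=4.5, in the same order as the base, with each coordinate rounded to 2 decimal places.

Cross-section at z=4.5: (7.17,5.46) (-7.12,7.06) (1.82,-2.39) (7.95,-7.01)

t = z/height = 4.5/5 = 0.9
s = 1 + (scale-1)·z/height = 1 + (1.74-1)·4.5/5 = 1.666000
θ = twist·z/height = 204°·4.5/5 = 183.6000° = 3.204425 rad
cos θ = -0.998027, sin θ = -0.062791 (intermediates below are computed at full precision and shown rounded to 5 d.p.)
v1: (-4.5,-3) → rotate → (4.30275,3.27664) → ×s → (7.16838,5.45888) → (7.17,5.46)
v2: (4,-4.5) → rotate → (-4.27466,4.23996) → ×s → (-7.12159,7.06377) → (-7.12,7.06)
v3: (-1,1.5) → rotate → (1.09221,-1.43425) → ×s → (1.81963,-2.38946) → (1.82,-2.39)
v4: (-4.5,4.5) → rotate → (4.77368,-4.20856) → ×s → (7.95295,-7.01147) → (7.95,-7.01)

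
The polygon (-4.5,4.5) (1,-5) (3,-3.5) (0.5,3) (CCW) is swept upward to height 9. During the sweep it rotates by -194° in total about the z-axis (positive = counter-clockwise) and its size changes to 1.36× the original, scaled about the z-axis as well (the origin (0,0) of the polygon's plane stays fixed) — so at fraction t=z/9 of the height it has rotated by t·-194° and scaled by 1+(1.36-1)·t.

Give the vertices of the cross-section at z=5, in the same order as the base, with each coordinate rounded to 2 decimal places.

t = z/height = 5/9 = 0.555556
s = 1 + (scale-1)·z/height = 1 + (1.36-1)·5/9 = 1.200000
θ = twist·z/height = -194°·5/9 = -107.7778° = -1.881077 rad
cos θ = -0.305326, sin θ = -0.952248 (intermediates below are computed at full precision and shown rounded to 5 d.p.)
v1: (-4.5,4.5) → rotate → (5.65908,2.91115) → ×s → (6.79090,3.49338) → (6.79,3.49)
v2: (1,-5) → rotate → (-5.06657,0.57438) → ×s → (-6.07988,0.68926) → (-6.08,0.69)
v3: (3,-3.5) → rotate → (-4.24885,-1.78810) → ×s → (-5.09861,-2.14572) → (-5.10,-2.15)
v4: (0.5,3) → rotate → (2.70408,-1.39210) → ×s → (3.24490,-1.67052) → (3.24,-1.67)

Cross-section at z=5: (6.79,3.49) (-6.08,0.69) (-5.10,-2.15) (3.24,-1.67)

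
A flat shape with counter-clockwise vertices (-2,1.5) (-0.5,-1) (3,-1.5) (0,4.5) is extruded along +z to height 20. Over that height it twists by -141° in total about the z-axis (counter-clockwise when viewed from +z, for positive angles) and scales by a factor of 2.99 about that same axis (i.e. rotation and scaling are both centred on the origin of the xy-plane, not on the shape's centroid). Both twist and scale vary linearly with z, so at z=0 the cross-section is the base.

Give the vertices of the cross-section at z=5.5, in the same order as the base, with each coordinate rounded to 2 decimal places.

Cross-section at z=5.5: (-0.96,3.75) (-1.57,-0.72) (2.17,-4.72) (4.36,5.43)

t = z/height = 5.5/20 = 0.275
s = 1 + (scale-1)·z/height = 1 + (2.99-1)·5.5/20 = 1.547250
θ = twist·z/height = -141°·5.5/20 = -38.7750° = -0.676751 rad
cos θ = 0.779611, sin θ = -0.626264 (intermediates below are computed at full precision and shown rounded to 5 d.p.)
v1: (-2,1.5) → rotate → (-0.61983,2.42194) → ×s → (-0.95903,3.74735) → (-0.96,3.75)
v2: (-0.5,-1) → rotate → (-1.01607,-0.46648) → ×s → (-1.57211,-0.72176) → (-1.57,-0.72)
v3: (3,-1.5) → rotate → (1.39944,-3.04821) → ×s → (2.16528,-4.71634) → (2.17,-4.72)
v4: (0,4.5) → rotate → (2.81819,3.50825) → ×s → (4.36044,5.42814) → (4.36,5.43)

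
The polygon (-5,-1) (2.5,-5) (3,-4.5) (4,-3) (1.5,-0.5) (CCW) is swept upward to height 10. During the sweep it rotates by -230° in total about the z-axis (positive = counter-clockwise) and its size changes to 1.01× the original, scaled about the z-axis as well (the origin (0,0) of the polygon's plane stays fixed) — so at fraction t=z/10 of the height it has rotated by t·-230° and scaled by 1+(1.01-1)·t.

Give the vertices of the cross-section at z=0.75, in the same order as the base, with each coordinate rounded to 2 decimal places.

t = z/height = 0.75/10 = 0.075
s = 1 + (scale-1)·z/height = 1 + (1.01-1)·0.75/10 = 1.000750
θ = twist·z/height = -230°·0.75/10 = -17.2500° = -0.301069 rad
cos θ = 0.955020, sin θ = -0.296542 (intermediates below are computed at full precision and shown rounded to 5 d.p.)
v1: (-5,-1) → rotate → (-5.07164,0.52769) → ×s → (-5.07545,0.52808) → (-5.08,0.53)
v2: (2.5,-5) → rotate → (0.90484,-5.51645) → ×s → (0.90552,-5.52059) → (0.91,-5.52)
v3: (3,-4.5) → rotate → (1.53062,-5.18721) → ×s → (1.53177,-5.19110) → (1.53,-5.19)
v4: (4,-3) → rotate → (2.93046,-4.05123) → ×s → (2.93265,-4.05426) → (2.93,-4.05)
v5: (1.5,-0.5) → rotate → (1.28426,-0.92232) → ×s → (1.28522,-0.92301) → (1.29,-0.92)

Cross-section at z=0.75: (-5.08,0.53) (0.91,-5.52) (1.53,-5.19) (2.93,-4.05) (1.29,-0.92)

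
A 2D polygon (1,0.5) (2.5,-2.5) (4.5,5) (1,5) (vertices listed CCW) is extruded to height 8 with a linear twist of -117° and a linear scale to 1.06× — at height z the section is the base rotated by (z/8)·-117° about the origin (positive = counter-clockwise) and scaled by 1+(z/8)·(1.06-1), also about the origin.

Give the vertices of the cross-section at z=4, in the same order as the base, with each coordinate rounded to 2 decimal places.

Cross-section at z=4: (0.98,-0.61) (-0.85,-3.54) (6.81,-1.26) (4.93,1.81)

t = z/height = 4/8 = 0.5
s = 1 + (scale-1)·z/height = 1 + (1.06-1)·4/8 = 1.030000
θ = twist·z/height = -117°·4/8 = -58.5000° = -1.021018 rad
cos θ = 0.522499, sin θ = -0.852640 (intermediates below are computed at full precision and shown rounded to 5 d.p.)
v1: (1,0.5) → rotate → (0.94882,-0.59139) → ×s → (0.97728,-0.60913) → (0.98,-0.61)
v2: (2.5,-2.5) → rotate → (-0.82535,-3.43785) → ×s → (-0.85011,-3.54098) → (-0.85,-3.54)
v3: (4.5,5) → rotate → (6.61444,-1.22439) → ×s → (6.81288,-1.26112) → (6.81,-1.26)
v4: (1,5) → rotate → (4.78570,1.75985) → ×s → (4.92927,1.81265) → (4.93,1.81)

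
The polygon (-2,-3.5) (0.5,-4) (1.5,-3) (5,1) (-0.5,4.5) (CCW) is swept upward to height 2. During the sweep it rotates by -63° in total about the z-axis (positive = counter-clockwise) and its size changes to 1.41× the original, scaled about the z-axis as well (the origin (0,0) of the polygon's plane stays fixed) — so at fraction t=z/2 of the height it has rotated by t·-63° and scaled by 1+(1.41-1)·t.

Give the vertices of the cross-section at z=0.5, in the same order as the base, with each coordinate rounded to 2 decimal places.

Cross-section at z=0.5: (-3.17,-3.12) (-0.67,-4.39) (0.69,-3.63) (5.60,-0.44) (0.82,4.92)

t = z/height = 0.5/2 = 0.25
s = 1 + (scale-1)·z/height = 1 + (1.41-1)·0.5/2 = 1.102500
θ = twist·z/height = -63°·0.5/2 = -15.7500° = -0.274889 rad
cos θ = 0.962455, sin θ = -0.271440 (intermediates below are computed at full precision and shown rounded to 5 d.p.)
v1: (-2,-3.5) → rotate → (-2.87495,-2.82571) → ×s → (-3.16963,-3.11535) → (-3.17,-3.12)
v2: (0.5,-4) → rotate → (-0.60453,-3.98554) → ×s → (-0.66650,-4.39406) → (-0.67,-4.39)
v3: (1.5,-3) → rotate → (0.62936,-3.29453) → ×s → (0.69387,-3.63222) → (0.69,-3.63)
v4: (5,1) → rotate → (5.08372,-0.39475) → ×s → (5.60480,-0.43521) → (5.60,-0.44)
v5: (-0.5,4.5) → rotate → (0.74025,4.46677) → ×s → (0.81613,4.92461) → (0.82,4.92)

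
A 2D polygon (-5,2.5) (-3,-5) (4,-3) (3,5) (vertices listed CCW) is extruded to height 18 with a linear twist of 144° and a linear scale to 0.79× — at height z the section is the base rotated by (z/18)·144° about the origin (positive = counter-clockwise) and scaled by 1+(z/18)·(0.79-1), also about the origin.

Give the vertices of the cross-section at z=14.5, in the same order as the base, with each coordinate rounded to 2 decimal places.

t = z/height = 14.5/18 = 0.805556
s = 1 + (scale-1)·z/height = 1 + (0.79-1)·14.5/18 = 0.830833
θ = twist·z/height = 144°·14.5/18 = 116.0000° = 2.024582 rad
cos θ = -0.438371, sin θ = 0.898794 (intermediates below are computed at full precision and shown rounded to 5 d.p.)
v1: (-5,2.5) → rotate → (-0.05513,-5.58990) → ×s → (-0.04580,-4.64427) → (-0.05,-4.64)
v2: (-3,-5) → rotate → (5.80908,-0.50453) → ×s → (4.82638,-0.41918) → (4.83,-0.42)
v3: (4,-3) → rotate → (0.94290,4.91029) → ×s → (0.78339,4.07963) → (0.78,4.08)
v4: (3,5) → rotate → (-5.80908,0.50453) → ×s → (-4.82638,0.41918) → (-4.83,0.42)

Cross-section at z=14.5: (-0.05,-4.64) (4.83,-0.42) (0.78,4.08) (-4.83,0.42)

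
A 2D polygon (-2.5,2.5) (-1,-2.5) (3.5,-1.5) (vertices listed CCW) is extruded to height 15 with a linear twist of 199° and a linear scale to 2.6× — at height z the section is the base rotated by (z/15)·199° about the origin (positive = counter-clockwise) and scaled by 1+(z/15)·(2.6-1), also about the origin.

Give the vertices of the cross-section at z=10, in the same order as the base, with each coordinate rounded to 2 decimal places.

t = z/height = 10/15 = 0.666667
s = 1 + (scale-1)·z/height = 1 + (2.6-1)·10/15 = 2.066667
θ = twist·z/height = 199°·10/15 = 132.6667° = 2.315470 rad
cos θ = -0.677732, sin θ = 0.735309 (intermediates below are computed at full precision and shown rounded to 5 d.p.)
v1: (-2.5,2.5) → rotate → (-0.14394,-3.53260) → ×s → (-0.29748,-7.30071) → (-0.30,-7.30)
v2: (-1,-2.5) → rotate → (2.51600,0.95902) → ×s → (5.19974,1.98198) → (5.20,1.98)
v3: (3.5,-1.5) → rotate → (-1.26910,3.59018) → ×s → (-2.62280,7.41970) → (-2.62,7.42)

Cross-section at z=10: (-0.30,-7.30) (5.20,1.98) (-2.62,7.42)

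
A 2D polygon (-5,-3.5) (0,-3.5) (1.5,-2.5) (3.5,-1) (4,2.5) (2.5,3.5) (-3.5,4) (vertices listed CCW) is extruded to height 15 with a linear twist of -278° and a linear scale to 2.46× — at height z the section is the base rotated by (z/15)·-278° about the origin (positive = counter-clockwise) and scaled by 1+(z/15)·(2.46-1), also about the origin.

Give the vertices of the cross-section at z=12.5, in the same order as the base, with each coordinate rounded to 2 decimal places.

t = z/height = 12.5/15 = 0.833333
s = 1 + (scale-1)·z/height = 1 + (2.46-1)·12.5/15 = 2.216667
θ = twist·z/height = -278°·12.5/15 = -231.6667° = -4.043346 rad
cos θ = -0.620235, sin θ = 0.784416 (intermediates below are computed at full precision and shown rounded to 5 d.p.)
v1: (-5,-3.5) → rotate → (5.84663,-1.75125) → ×s → (12.96003,-3.88195) → (12.96,-3.88)
v2: (0,-3.5) → rotate → (2.74545,2.17082) → ×s → (6.08576,4.81199) → (6.09,4.81)
v3: (1.5,-2.5) → rotate → (1.03069,2.72721) → ×s → (2.28469,6.04532) → (2.28,6.05)
v4: (3.5,-1) → rotate → (-1.38641,3.36569) → ×s → (-3.07321,7.46061) → (-3.07,7.46)
v5: (4,2.5) → rotate → (-4.44198,1.58707) → ×s → (-9.84639,3.51801) → (-9.85,3.52)
v6: (2.5,3.5) → rotate → (-4.29604,-0.20979) → ×s → (-9.52290,-0.46502) → (-9.52,-0.47)
v7: (-3.5,4) → rotate → (-0.96684,-5.22640) → ×s → (-2.14316,-11.58518) → (-2.14,-11.59)

Cross-section at z=12.5: (12.96,-3.88) (6.09,4.81) (2.28,6.05) (-3.07,7.46) (-9.85,3.52) (-9.52,-0.47) (-2.14,-11.59)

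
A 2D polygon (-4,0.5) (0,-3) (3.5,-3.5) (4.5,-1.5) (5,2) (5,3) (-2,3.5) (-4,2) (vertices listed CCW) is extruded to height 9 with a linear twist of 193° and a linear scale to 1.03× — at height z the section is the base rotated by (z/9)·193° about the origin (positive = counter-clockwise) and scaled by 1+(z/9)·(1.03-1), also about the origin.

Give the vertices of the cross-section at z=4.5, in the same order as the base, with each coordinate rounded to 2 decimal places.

t = z/height = 4.5/9 = 0.5
s = 1 + (scale-1)·z/height = 1 + (1.03-1)·4.5/9 = 1.015000
θ = twist·z/height = 193°·4.5/9 = 96.5000° = 1.684243 rad
cos θ = -0.113203, sin θ = 0.993572 (intermediates below are computed at full precision and shown rounded to 5 d.p.)
v1: (-4,0.5) → rotate → (-0.04397,-4.03089) → ×s → (-0.04463,-4.09135) → (-0.04,-4.09)
v2: (0,-3) → rotate → (2.98072,0.33961) → ×s → (3.02543,0.34470) → (3.03,0.34)
v3: (3.5,-3.5) → rotate → (3.08129,3.87371) → ×s → (3.12751,3.93182) → (3.13,3.93)
v4: (4.5,-1.5) → rotate → (0.98094,4.64088) → ×s → (0.99566,4.71049) → (1.00,4.71)
v5: (5,2) → rotate → (-2.55316,4.74145) → ×s → (-2.59146,4.81257) → (-2.59,4.81)
v6: (5,3) → rotate → (-3.54673,4.62825) → ×s → (-3.59993,4.69767) → (-3.60,4.70)
v7: (-2,3.5) → rotate → (-3.25110,-2.38335) → ×s → (-3.29986,-2.41911) → (-3.30,-2.42)
v8: (-4,2) → rotate → (-1.53433,-4.20069) → ×s → (-1.55735,-4.26370) → (-1.56,-4.26)

Cross-section at z=4.5: (-0.04,-4.09) (3.03,0.34) (3.13,3.93) (1.00,4.71) (-2.59,4.81) (-3.60,4.70) (-3.30,-2.42) (-1.56,-4.26)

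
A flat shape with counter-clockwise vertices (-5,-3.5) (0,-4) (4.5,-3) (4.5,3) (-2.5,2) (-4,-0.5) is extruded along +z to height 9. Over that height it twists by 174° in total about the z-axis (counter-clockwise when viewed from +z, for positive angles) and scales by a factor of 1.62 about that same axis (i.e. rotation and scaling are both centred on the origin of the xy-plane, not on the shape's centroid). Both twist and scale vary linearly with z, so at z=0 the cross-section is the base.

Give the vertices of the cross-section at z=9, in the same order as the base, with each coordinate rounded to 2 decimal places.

Cross-section at z=9: (8.65,4.79) (0.68,6.44) (-6.74,5.60) (-7.76,-4.07) (3.69,-3.65) (6.53,0.13)

t = z/height = 9/9 = 1
s = 1 + (scale-1)·z/height = 1 + (1.62-1)·9/9 = 1.620000
θ = twist·z/height = 174°·9/9 = 174.0000° = 3.036873 rad
cos θ = -0.994522, sin θ = 0.104528 (intermediates below are computed at full precision and shown rounded to 5 d.p.)
v1: (-5,-3.5) → rotate → (5.33846,2.95818) → ×s → (8.64830,4.79226) → (8.65,4.79)
v2: (0,-4) → rotate → (0.41811,3.97809) → ×s → (0.67734,6.44450) → (0.68,6.44)
v3: (4.5,-3) → rotate → (-4.16176,3.45394) → ×s → (-6.74206,5.59539) → (-6.74,5.60)
v4: (4.5,3) → rotate → (-4.78893,-2.51319) → ×s → (-7.75807,-4.07136) → (-7.76,-4.07)
v5: (-2.5,2) → rotate → (2.27725,-2.25036) → ×s → (3.68914,-3.64559) → (3.69,-3.65)
v6: (-4,-0.5) → rotate → (4.03035,0.07915) → ×s → (6.52917,0.12822) → (6.53,0.13)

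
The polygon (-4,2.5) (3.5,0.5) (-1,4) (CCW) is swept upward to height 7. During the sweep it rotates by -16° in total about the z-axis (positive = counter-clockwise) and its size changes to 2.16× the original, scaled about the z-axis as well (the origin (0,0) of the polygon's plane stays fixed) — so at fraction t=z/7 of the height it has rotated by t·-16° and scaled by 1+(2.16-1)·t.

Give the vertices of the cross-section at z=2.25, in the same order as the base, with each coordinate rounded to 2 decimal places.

t = z/height = 2.25/7 = 0.321429
s = 1 + (scale-1)·z/height = 1 + (2.16-1)·2.25/7 = 1.372857
θ = twist·z/height = -16°·2.25/7 = -5.1429° = -0.089760 rad
cos θ = 0.995974, sin θ = -0.089639 (intermediates below are computed at full precision and shown rounded to 5 d.p.)
v1: (-4,2.5) → rotate → (-3.75980,2.84849) → ×s → (-5.16167,3.91057) → (-5.16,3.91)
v2: (3.5,0.5) → rotate → (3.53073,0.18425) → ×s → (4.84719,0.25295) → (4.85,0.25)
v3: (-1,4) → rotate → (-0.63742,4.07354) → ×s → (-0.87508,5.59238) → (-0.88,5.59)

Cross-section at z=2.25: (-5.16,3.91) (4.85,0.25) (-0.88,5.59)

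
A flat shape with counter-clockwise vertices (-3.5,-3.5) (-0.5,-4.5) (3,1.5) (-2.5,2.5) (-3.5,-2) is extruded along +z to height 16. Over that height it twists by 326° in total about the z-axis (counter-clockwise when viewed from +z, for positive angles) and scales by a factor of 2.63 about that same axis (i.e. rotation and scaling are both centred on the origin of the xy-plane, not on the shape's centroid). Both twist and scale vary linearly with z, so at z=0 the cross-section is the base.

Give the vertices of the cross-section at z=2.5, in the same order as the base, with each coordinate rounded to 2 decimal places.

t = z/height = 2.5/16 = 0.15625
s = 1 + (scale-1)·z/height = 1 + (2.63-1)·2.5/16 = 1.254688
θ = twist·z/height = 326°·2.5/16 = 50.9375° = 0.889027 rad
cos θ = 0.630168, sin θ = 0.776459 (intermediates below are computed at full precision and shown rounded to 5 d.p.)
v1: (-3.5,-3.5) → rotate → (0.51202,-4.92319) → ×s → (0.64242,-6.17707) → (0.64,-6.18)
v2: (-0.5,-4.5) → rotate → (3.17898,-3.22398) → ×s → (3.98863,-4.04509) → (3.99,-4.05)
v3: (3,1.5) → rotate → (0.72581,3.27463) → ×s → (0.91067,4.10864) → (0.91,4.11)
v4: (-2.5,2.5) → rotate → (-3.51657,-0.36573) → ×s → (-4.41219,-0.45887) → (-4.41,-0.46)
v5: (-3.5,-2) → rotate → (-0.65267,-3.97794) → ×s → (-0.81890,-4.99107) → (-0.82,-4.99)

Cross-section at z=2.5: (0.64,-6.18) (3.99,-4.05) (0.91,4.11) (-4.41,-0.46) (-0.82,-4.99)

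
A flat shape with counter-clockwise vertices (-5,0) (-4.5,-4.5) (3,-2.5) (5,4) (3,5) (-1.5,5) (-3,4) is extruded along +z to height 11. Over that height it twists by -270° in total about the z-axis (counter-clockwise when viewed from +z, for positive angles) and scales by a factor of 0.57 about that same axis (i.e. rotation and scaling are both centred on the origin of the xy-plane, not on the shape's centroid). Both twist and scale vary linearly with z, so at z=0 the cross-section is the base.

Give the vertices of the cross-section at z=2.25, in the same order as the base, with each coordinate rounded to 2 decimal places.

Cross-section at z=2.25: (-2.60,3.75) (-5.71,1.03) (-0.31,-3.55) (5.60,-1.67) (5.31,0.35) (2.97,3.72) (1.44,4.33)

t = z/height = 2.25/11 = 0.204545
s = 1 + (scale-1)·z/height = 1 + (0.57-1)·2.25/11 = 0.912045
θ = twist·z/height = -270°·2.25/11 = -55.2273° = -0.963898 rad
cos θ = 0.570323, sin θ = -0.821421 (intermediates below are computed at full precision and shown rounded to 5 d.p.)
v1: (-5,0) → rotate → (-2.85161,4.10710) → ×s → (-2.60080,3.74587) → (-2.60,3.75)
v2: (-4.5,-4.5) → rotate → (-6.26285,1.12994) → ×s → (-5.71200,1.03056) → (-5.71,1.03)
v3: (3,-2.5) → rotate → (-0.34258,-3.89007) → ×s → (-0.31245,-3.54792) → (-0.31,-3.55)
v4: (5,4) → rotate → (6.13730,-1.82581) → ×s → (5.59749,-1.66522) → (5.60,-1.67)
v5: (3,5) → rotate → (5.81807,0.38735) → ×s → (5.30635,0.35328) → (5.31,0.35)
v6: (-1.5,5) → rotate → (3.25162,4.08374) → ×s → (2.96563,3.72456) → (2.97,3.72)
v7: (-3,4) → rotate → (1.57472,4.74555) → ×s → (1.43621,4.32816) → (1.44,4.33)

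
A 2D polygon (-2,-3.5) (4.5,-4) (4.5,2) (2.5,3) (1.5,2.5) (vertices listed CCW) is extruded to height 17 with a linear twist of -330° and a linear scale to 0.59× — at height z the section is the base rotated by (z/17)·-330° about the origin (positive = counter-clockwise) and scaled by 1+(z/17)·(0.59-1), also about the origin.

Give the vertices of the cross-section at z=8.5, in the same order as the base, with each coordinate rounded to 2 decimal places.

Cross-section at z=8.5: (0.82,3.10) (-4.28,2.15) (-3.04,-2.46) (-1.30,-2.82) (-0.64,-2.23)

t = z/height = 8.5/17 = 0.5
s = 1 + (scale-1)·z/height = 1 + (0.59-1)·8.5/17 = 0.795000
θ = twist·z/height = -330°·8.5/17 = -165.0000° = -2.879793 rad
cos θ = -0.965926, sin θ = -0.258819 (intermediates below are computed at full precision and shown rounded to 5 d.p.)
v1: (-2,-3.5) → rotate → (1.02598,3.89838) → ×s → (0.81566,3.09921) → (0.82,3.10)
v2: (4.5,-4) → rotate → (-5.38194,2.69902) → ×s → (-4.27864,2.14572) → (-4.28,2.15)
v3: (4.5,2) → rotate → (-3.82903,-3.09654) → ×s → (-3.04408,-2.46175) → (-3.04,-2.46)
v4: (2.5,3) → rotate → (-1.63836,-3.54483) → ×s → (-1.30249,-2.81814) → (-1.30,-2.82)
v5: (1.5,2.5) → rotate → (-0.80184,-2.80304) → ×s → (-0.63746,-2.22842) → (-0.64,-2.23)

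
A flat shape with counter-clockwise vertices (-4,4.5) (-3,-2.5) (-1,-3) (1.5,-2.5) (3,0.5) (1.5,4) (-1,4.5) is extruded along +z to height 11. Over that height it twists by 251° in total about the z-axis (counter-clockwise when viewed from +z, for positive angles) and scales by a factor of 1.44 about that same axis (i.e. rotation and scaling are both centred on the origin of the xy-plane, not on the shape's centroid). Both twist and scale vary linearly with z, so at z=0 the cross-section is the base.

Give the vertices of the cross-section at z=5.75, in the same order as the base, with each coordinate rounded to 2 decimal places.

Cross-section at z=5.75: (-0.92,-7.35) (4.74,-0.75) (3.59,1.51) (1.10,3.41) (-2.89,2.37) (-4.92,-1.85) (-3.35,-4.57)

t = z/height = 5.75/11 = 0.522727
s = 1 + (scale-1)·z/height = 1 + (1.44-1)·5.75/11 = 1.230000
θ = twist·z/height = 251°·5.75/11 = 131.2045° = 2.289951 rad
cos θ = -0.658749, sin θ = 0.752363 (intermediates below are computed at full precision and shown rounded to 5 d.p.)
v1: (-4,4.5) → rotate → (-0.75064,-5.97382) → ×s → (-0.92328,-7.34780) → (-0.92,-7.35)
v2: (-3,-2.5) → rotate → (3.85715,-0.61022) → ×s → (4.74430,-0.75056) → (4.74,-0.75)
v3: (-1,-3) → rotate → (2.91584,1.22388) → ×s → (3.58648,1.50538) → (3.59,1.51)
v4: (1.5,-2.5) → rotate → (0.89278,2.77542) → ×s → (1.09812,3.41376) → (1.10,3.41)
v5: (3,0.5) → rotate → (-2.35243,1.92771) → ×s → (-2.89349,2.37109) → (-2.89,2.37)
v6: (1.5,4) → rotate → (-3.99757,-1.50645) → ×s → (-4.91702,-1.85294) → (-4.92,-1.85)
v7: (-1,4.5) → rotate → (-2.72688,-3.71673) → ×s → (-3.35407,-4.57158) → (-3.35,-4.57)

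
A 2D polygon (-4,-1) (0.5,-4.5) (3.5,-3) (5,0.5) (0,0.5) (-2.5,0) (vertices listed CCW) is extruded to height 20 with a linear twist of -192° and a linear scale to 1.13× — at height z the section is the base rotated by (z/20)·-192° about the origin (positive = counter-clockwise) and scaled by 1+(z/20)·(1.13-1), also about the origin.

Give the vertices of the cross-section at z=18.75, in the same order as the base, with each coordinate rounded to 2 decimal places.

Cross-section at z=18.75: (4.49,1.12) (-0.56,5.05) (-3.93,3.37) (-5.61,-0.56) (0.00,-0.56) (2.80,0.00)

t = z/height = 18.75/20 = 0.9375
s = 1 + (scale-1)·z/height = 1 + (1.13-1)·18.75/20 = 1.121875
θ = twist·z/height = -192°·18.75/20 = -180.0000° = -3.141593 rad
cos θ = -1.000000, sin θ = 0.000000 (intermediates below are computed at full precision and shown rounded to 5 d.p.)
v1: (-4,-1) → rotate → (4.00000,1.00000) → ×s → (4.48750,1.12187) → (4.49,1.12)
v2: (0.5,-4.5) → rotate → (-0.50000,4.50000) → ×s → (-0.56094,5.04844) → (-0.56,5.05)
v3: (3.5,-3) → rotate → (-3.50000,3.00000) → ×s → (-3.92656,3.36562) → (-3.93,3.37)
v4: (5,0.5) → rotate → (-5.00000,-0.50000) → ×s → (-5.60938,-0.56094) → (-5.61,-0.56)
v5: (0,0.5) → rotate → (0.00000,-0.50000) → ×s → (0.00000,-0.56094) → (0.00,-0.56)
v6: (-2.5,0) → rotate → (2.50000,0.00000) → ×s → (2.80469,0.00000) → (2.80,0.00)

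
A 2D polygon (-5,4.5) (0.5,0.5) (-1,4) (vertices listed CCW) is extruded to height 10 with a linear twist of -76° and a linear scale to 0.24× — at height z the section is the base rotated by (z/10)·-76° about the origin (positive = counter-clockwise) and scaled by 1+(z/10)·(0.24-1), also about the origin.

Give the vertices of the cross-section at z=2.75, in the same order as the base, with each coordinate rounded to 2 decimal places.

t = z/height = 2.75/10 = 0.275
s = 1 + (scale-1)·z/height = 1 + (0.24-1)·2.75/10 = 0.791000
θ = twist·z/height = -76°·2.75/10 = -20.9000° = -0.364774 rad
cos θ = 0.934204, sin θ = -0.356738 (intermediates below are computed at full precision and shown rounded to 5 d.p.)
v1: (-5,4.5) → rotate → (-3.06570,5.98761) → ×s → (-2.42497,4.73620) → (-2.42,4.74)
v2: (0.5,0.5) → rotate → (0.64547,0.28873) → ×s → (0.51057,0.22839) → (0.51,0.23)
v3: (-1,4) → rotate → (0.49275,4.09356) → ×s → (0.38976,3.23800) → (0.39,3.24)

Cross-section at z=2.75: (-2.42,4.74) (0.51,0.23) (0.39,3.24)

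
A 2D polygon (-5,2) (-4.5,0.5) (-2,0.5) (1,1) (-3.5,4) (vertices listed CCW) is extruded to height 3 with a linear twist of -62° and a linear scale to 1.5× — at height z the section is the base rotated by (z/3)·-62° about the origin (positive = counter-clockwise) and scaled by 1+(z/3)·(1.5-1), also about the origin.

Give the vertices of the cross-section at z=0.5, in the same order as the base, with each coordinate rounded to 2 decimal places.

t = z/height = 0.5/3 = 0.166667
s = 1 + (scale-1)·z/height = 1 + (1.5-1)·0.5/3 = 1.083333
θ = twist·z/height = -62°·0.5/3 = -10.3333° = -0.180351 rad
cos θ = 0.983781, sin θ = -0.179375 (intermediates below are computed at full precision and shown rounded to 5 d.p.)
v1: (-5,2) → rotate → (-4.56016,2.86443) → ×s → (-4.94017,3.10314) → (-4.94,3.10)
v2: (-4.5,0.5) → rotate → (-4.33733,1.29908) → ×s → (-4.69877,1.40733) → (-4.70,1.41)
v3: (-2,0.5) → rotate → (-1.87787,0.85064) → ×s → (-2.03436,0.92153) → (-2.03,0.92)
v4: (1,1) → rotate → (1.16316,0.80441) → ×s → (1.26009,0.87144) → (1.26,0.87)
v5: (-3.5,4) → rotate → (-2.72573,4.56293) → ×s → (-2.95288,4.94318) → (-2.95,4.94)

Cross-section at z=0.5: (-4.94,3.10) (-4.70,1.41) (-2.03,0.92) (1.26,0.87) (-2.95,4.94)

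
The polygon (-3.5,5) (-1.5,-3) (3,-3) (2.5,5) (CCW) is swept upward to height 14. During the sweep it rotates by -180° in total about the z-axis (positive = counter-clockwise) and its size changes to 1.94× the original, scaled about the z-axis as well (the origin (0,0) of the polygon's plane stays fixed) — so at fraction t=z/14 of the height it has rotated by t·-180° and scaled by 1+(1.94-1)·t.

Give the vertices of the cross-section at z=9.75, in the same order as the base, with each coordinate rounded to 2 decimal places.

Cross-section at z=9.75: (10.10,-0.06) (-2.61,4.90) (-6.92,-1.18) (4.35,-8.16)

t = z/height = 9.75/14 = 0.696429
s = 1 + (scale-1)·z/height = 1 + (1.94-1)·9.75/14 = 1.654643
θ = twist·z/height = -180°·9.75/14 = -125.3571° = -2.187895 rad
cos θ = -0.578671, sin θ = -0.815561 (intermediates below are computed at full precision and shown rounded to 5 d.p.)
v1: (-3.5,5) → rotate → (6.10315,-0.03889) → ×s → (10.09854,-0.06435) → (10.10,-0.06)
v2: (-1.5,-3) → rotate → (-1.57868,2.95936) → ×s → (-2.61214,4.89668) → (-2.61,4.90)
v3: (3,-3) → rotate → (-4.18270,-0.71067) → ×s → (-6.92087,-1.17590) → (-6.92,-1.18)
v4: (2.5,5) → rotate → (2.63113,-4.93226) → ×s → (4.35357,-8.16113) → (4.35,-8.16)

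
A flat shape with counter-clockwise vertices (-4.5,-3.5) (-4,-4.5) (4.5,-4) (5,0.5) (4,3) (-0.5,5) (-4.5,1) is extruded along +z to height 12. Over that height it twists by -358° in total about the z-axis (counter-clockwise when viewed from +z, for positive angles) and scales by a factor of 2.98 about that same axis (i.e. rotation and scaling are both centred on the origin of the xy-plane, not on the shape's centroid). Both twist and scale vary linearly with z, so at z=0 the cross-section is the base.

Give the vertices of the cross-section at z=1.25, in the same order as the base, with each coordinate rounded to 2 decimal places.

t = z/height = 1.25/12 = 0.104167
s = 1 + (scale-1)·z/height = 1 + (2.98-1)·1.25/12 = 1.206250
θ = twist·z/height = -358°·1.25/12 = -37.2917° = -0.650862 rad
cos θ = 0.795562, sin θ = -0.605873 (intermediates below are computed at full precision and shown rounded to 5 d.p.)
v1: (-4.5,-3.5) → rotate → (-5.70058,-0.05804) → ×s → (-6.87633,-0.07001) → (-6.88,-0.07)
v2: (-4,-4.5) → rotate → (-5.90867,-1.15654) → ×s → (-7.12734,-1.39507) → (-7.13,-1.40)
v3: (4.5,-4) → rotate → (1.15654,-5.90867) → ×s → (1.39507,-7.12734) → (1.40,-7.13)
v4: (5,0.5) → rotate → (4.28074,-2.63158) → ×s → (5.16365,-3.17435) → (5.16,-3.17)
v5: (4,3) → rotate → (4.99986,-0.03681) → ×s → (6.03109,-0.04440) → (6.03,-0.04)
v6: (-0.5,5) → rotate → (2.63158,4.28074) → ×s → (3.17435,5.16365) → (3.17,5.16)
v7: (-4.5,1) → rotate → (-2.97415,3.52199) → ×s → (-3.58757,4.24840) → (-3.59,4.25)

Cross-section at z=1.25: (-6.88,-0.07) (-7.13,-1.40) (1.40,-7.13) (5.16,-3.17) (6.03,-0.04) (3.17,5.16) (-3.59,4.25)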